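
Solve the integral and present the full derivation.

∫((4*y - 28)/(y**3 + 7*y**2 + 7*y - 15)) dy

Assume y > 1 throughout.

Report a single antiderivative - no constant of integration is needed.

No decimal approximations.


Step 1. Decompose ∫((4*y - 28)/(y**3 + 7*y**2 + 7*y - 15)) dy by partial fractions, (4*y - 28)/(y**3 + 7*y**2 + 7*y - 15) = -4/(y + 5) + 5/(y + 3) - 1/(y - 1): now ∫(-1/(y - 1)) dy + ∫(5/(y + 3)) dy + ∫(-4/(y + 5)) dy.
Step 2. Evaluate the standard form [assuming y > -5]: now -4*log(y + 5) + ∫(-1/(y - 1)) dy + ∫(5/(y + 3)) dy.
Step 3. Evaluate the standard form [assuming y > 1]: now -log(y - 1) - 4*log(y + 5) + ∫(5/(y + 3)) dy.
Step 4. Evaluate the standard form [assuming y > -3]: now -log(y - 1) + 5*log(y + 3) - 4*log(y + 5).
Answer: -log(y - 1) + 5*log(y + 3) - 4*log(y + 5).


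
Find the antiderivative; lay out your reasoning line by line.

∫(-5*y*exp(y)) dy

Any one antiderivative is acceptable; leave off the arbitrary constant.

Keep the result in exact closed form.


Step 1. Integrate ∫(-5*y*exp(y)) dy by parts with u = y, dv = (-5*exp(y)) dy, so v = -5*exp(y): now -5*y*exp(y) + ∫(5*exp(y)) dy.
Step 2. Evaluate the standard form: now -5*y*exp(y) + 5*exp(y).
Answer: -5*y*exp(y) + 5*exp(y).


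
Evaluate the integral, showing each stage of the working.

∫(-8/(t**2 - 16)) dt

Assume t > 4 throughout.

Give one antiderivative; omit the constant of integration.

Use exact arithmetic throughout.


Step 1. Decompose ∫(-8/(t**2 - 16)) dt by partial fractions, -8/(t**2 - 16) = 1/(t + 4) - 1/(t - 4): now ∫(-1/(t - 4)) dt + ∫(1/(t + 4)) dt.
Step 2. Evaluate the standard form [assuming t > 4]: now -log(t - 4) + ∫(1/(t + 4)) dt.
Step 3. Evaluate the standard form [assuming t > -4]: now -log(t - 4) + log(t + 4).
Answer: -log(t - 4) + log(t + 4).


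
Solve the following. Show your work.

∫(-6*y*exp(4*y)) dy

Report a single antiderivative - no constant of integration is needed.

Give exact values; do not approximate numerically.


Step 1. Integrate ∫(-6*y*exp(4*y)) dy by parts with u = y, dv = (-6*exp(4*y)) dy, so v = -3*exp(4*y)/2: now -3*y*exp(4*y)/2 + ∫(3*exp(4*y)/2) dy.
Step 2. Evaluate the standard form: now -3*y*exp(4*y)/2 + 3*exp(4*y)/8.
Answer: -3*y*exp(4*y)/2 + 3*exp(4*y)/8.


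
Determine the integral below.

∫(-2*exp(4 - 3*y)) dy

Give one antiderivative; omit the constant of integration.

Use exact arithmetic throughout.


Answer: 2*exp(4 - 3*y)/3.


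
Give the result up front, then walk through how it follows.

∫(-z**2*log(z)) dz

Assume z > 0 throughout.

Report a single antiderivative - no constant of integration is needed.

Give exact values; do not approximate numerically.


The answer is -z**3*log(z)/3 + z**3/9.
Step 1. Integrate ∫(-z**2*log(z)) dz by parts with u = log(z), dv = (-z**2) dz, so v = -z**3/3 [assuming z > 0]: now -z**3*log(z)/3 + ∫(z**2/3) dz.
Step 2. Evaluate the standard form: now -z**3*log(z)/3 + z**3/9.
Answer: -z**3*log(z)/3 + z**3/9.


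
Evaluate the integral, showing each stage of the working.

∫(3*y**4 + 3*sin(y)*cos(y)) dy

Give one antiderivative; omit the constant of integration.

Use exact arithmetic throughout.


Step 1. Rewrite: now ∫(3*y**4) dy + ∫(3*sin(y)*cos(y)) dy.
Step 2. Substitute u = sin(y), turning ∫(3*sin(y)*cos(y)) dy into ∫(3*u) du: now ∫(3*u) du + ∫(3*y**4) dy.
Step 3. Evaluate the standard form: now 3*u**2/2 + ∫(3*y**4) dy.
Step 4. Substitute back u = sin(y): now 3*sin(y)**2/2 + ∫(3*y**4) dy.
Step 5. Evaluate the standard form: now 3*y**5/5 + 3*sin(y)**2/2.
Answer: 3*y**5/5 + 3*sin(y)**2/2.


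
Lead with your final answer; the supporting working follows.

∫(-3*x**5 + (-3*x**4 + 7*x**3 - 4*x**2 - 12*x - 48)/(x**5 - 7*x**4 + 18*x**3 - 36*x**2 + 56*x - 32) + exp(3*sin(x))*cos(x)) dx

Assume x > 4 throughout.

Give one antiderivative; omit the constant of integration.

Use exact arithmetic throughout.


The answer is -x**6/2 + exp(3*sin(x))/3 - 4*log(x - 4) + 5*log(x - 2) - 4*log(x - 1) - 2*atan(x/2).
Step 1. Rewrite: now ∫(-3*x**5) dx + ∫((-3*x**4 + 7*x**3 - 4*x**2 - 12*x - 48)/(x**5 - 7*x**4 + 18*x**3 - 36*x**2 + 56*x - 32)) dx + ∫(exp(3*sin(x))*cos(x)) dx.
Step 2. Substitute u = sin(x), turning ∫(exp(3*sin(x))*cos(x)) dx into ∫(exp(3*u)) du: now ∫(-3*x**5) dx + ∫((-3*x**4 + 7*x**3 - 4*x**2 - 12*x - 48)/(x**5 - 7*x**4 + 18*x**3 - 36*x**2 + 56*x - 32)) dx + ∫(exp(3*u)) du.
Step 3. Evaluate the standard form: now exp(3*u)/3 + ∫(-3*x**5) dx + ∫((-3*x**4 + 7*x**3 - 4*x**2 - 12*x - 48)/(x**5 - 7*x**4 + 18*x**3 - 36*x**2 + 56*x - 32)) dx.
Step 4. Substitute back u = sin(x): now exp(3*sin(x))/3 + ∫(-3*x**5) dx + ∫((-3*x**4 + 7*x**3 - 4*x**2 - 12*x - 48)/(x**5 - 7*x**4 + 18*x**3 - 36*x**2 + 56*x - 32)) dx.
Step 5. Evaluate the standard form: now -x**6/2 + exp(3*sin(x))/3 + ∫((-3*x**4 + 7*x**3 - 4*x**2 - 12*x - 48)/(x**5 - 7*x**4 + 18*x**3 - 36*x**2 + 56*x - 32)) dx.
Step 6. Decompose ∫((-3*x**4 + 7*x**3 - 4*x**2 - 12*x - 48)/(x**5 - 7*x**4 + 18*x**3 - 36*x**2 + 56*x - 32)) dx by partial fractions, (-3*x**4 + 7*x**3 - 4*x**2 - 12*x - 48)/(x**5 - 7*x**4 + 18*x**3 - 36*x**2 + 56*x - 32) = -4/(x**2 + 4) - 4/(x - 1) + 5/(x - 2) - 4/(x - 4): now -x**6/2 + exp(3*sin(x))/3 + ∫(-4/(x - 4)) dx + ∫(5/(x - 2)) dx + ∫(-4/(x - 1)) dx + ∫(-4/(x**2 + 4)) dx.
Step 7. Evaluate the standard form [assuming x > 4]: now -x**6/2 + exp(3*sin(x))/3 - 4*log(x - 4) + ∫(5/(x - 2)) dx + ∫(-4/(x - 1)) dx + ∫(-4/(x**2 + 4)) dx.
Step 8. Evaluate the standard form [assuming x > 2]: now -x**6/2 + exp(3*sin(x))/3 - 4*log(x - 4) + 5*log(x - 2) + ∫(-4/(x - 1)) dx + ∫(-4/(x**2 + 4)) dx.
Step 9. Evaluate the standard form [assuming x > 1]: now -x**6/2 + exp(3*sin(x))/3 - 4*log(x - 4) + 5*log(x - 2) - 4*log(x - 1) + ∫(-4/(x**2 + 4)) dx.
Step 10. Evaluate the standard form: now -x**6/2 + exp(3*sin(x))/3 - 4*log(x - 4) + 5*log(x - 2) - 4*log(x - 1) - 2*atan(x/2).
Answer: -x**6/2 + exp(3*sin(x))/3 - 4*log(x - 4) + 5*log(x - 2) - 4*log(x - 1) - 2*atan(x/2).


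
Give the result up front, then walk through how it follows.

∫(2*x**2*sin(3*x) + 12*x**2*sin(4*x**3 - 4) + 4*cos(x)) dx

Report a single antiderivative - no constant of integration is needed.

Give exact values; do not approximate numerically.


The answer is -2*x**2*cos(3*x)/3 + 4*x*sin(3*x)/9 + 4*sin(x) + 4*cos(3*x)/27 - cos(4*x**3 - 4).
Step 1. Rewrite: now ∫(2*x**2*sin(3*x)) dx + ∫(12*x**2*sin(4*x**3 - 4)) dx + ∫(4*cos(x)) dx.
Step 2. Evaluate the standard form: now 4*sin(x) + ∫(2*x**2*sin(3*x)) dx + ∫(12*x**2*sin(4*x**3 - 4)) dx.
Step 3. Substitute u = x**3 - 1, turning ∫(12*x**2*sin(4*x**3 - 4)) dx into ∫(4*sin(4*u)) du: now 4*sin(x) + ∫(2*x**2*sin(3*x)) dx + ∫(4*sin(4*u)) du.
Step 4. Evaluate the standard form: now 4*sin(x) - cos(4*u) + ∫(2*x**2*sin(3*x)) dx.
Step 5. Substitute back u = x**3 - 1: now 4*sin(x) - cos(4*x**3 - 4) + ∫(2*x**2*sin(3*x)) dx.
Step 6. Integrate ∫(2*x**2*sin(3*x)) dx by parts with u = x**2, dv = (2*sin(3*x)) dx, so v = -2*cos(3*x)/3: now -2*x**2*cos(3*x)/3 + 4*sin(x) - cos(4*x**3 - 4) + ∫(4*x*cos(3*x)/3) dx.
Step 7. Integrate ∫(4*x*cos(3*x)/3) dx by parts with u = x, dv = (4*cos(3*x)/3) dx, so v = 4*sin(3*x)/9: now -2*x**2*cos(3*x)/3 + 4*x*sin(3*x)/9 + 4*sin(x) - cos(4*x**3 - 4) + ∫(-4*sin(3*x)/9) dx.
Step 8. Evaluate the standard form: now -2*x**2*cos(3*x)/3 + 4*x*sin(3*x)/9 + 4*sin(x) + 4*cos(3*x)/27 - cos(4*x**3 - 4).
Answer: -2*x**2*cos(3*x)/3 + 4*x*sin(3*x)/9 + 4*sin(x) + 4*cos(3*x)/27 - cos(4*x**3 - 4).


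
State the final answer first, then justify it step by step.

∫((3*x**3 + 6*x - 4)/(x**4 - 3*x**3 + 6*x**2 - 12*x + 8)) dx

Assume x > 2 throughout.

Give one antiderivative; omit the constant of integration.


The answer is 4*log(x - 2) - log(x - 1) + atan(x/2).
Step 1. Decompose ∫((3*x**3 + 6*x - 4)/(x**4 - 3*x**3 + 6*x**2 - 12*x + 8)) dx by partial fractions, (3*x**3 + 6*x - 4)/(x**4 - 3*x**3 + 6*x**2 - 12*x + 8) = 2/(x**2 + 4) - 1/(x - 1) + 4/(x - 2): now ∫(4/(x - 2)) dx + ∫(-1/(x - 1)) dx + ∫(2/(x**2 + 4)) dx.
Step 2. Evaluate the standard form [assuming x > 2]: now 4*log(x - 2) + ∫(-1/(x - 1)) dx + ∫(2/(x**2 + 4)) dx.
Step 3. Evaluate the standard form [assuming x > 1]: now 4*log(x - 2) - log(x - 1) + ∫(2/(x**2 + 4)) dx.
Step 4. Evaluate the standard form: now 4*log(x - 2) - log(x - 1) + atan(x/2).
Answer: 4*log(x - 2) - log(x - 1) + atan(x/2).


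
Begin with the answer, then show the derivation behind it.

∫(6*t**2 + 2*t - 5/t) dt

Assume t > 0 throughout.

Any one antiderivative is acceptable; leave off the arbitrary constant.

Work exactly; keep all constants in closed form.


The answer is 2*t**3 + t**2 - 5*log(t).
Step 1. Rewrite: now ∫(-5/t) dt + ∫(2*t) dt + ∫(6*t**2) dt.
Step 2. Evaluate the standard form [assuming t > 0]: now -5*log(t) + ∫(2*t) dt + ∫(6*t**2) dt.
Step 3. Evaluate the standard form: now t**2 - 5*log(t) + ∫(6*t**2) dt.
Step 4. Evaluate the standard form: now 2*t**3 + t**2 - 5*log(t).
Answer: 2*t**3 + t**2 - 5*log(t).


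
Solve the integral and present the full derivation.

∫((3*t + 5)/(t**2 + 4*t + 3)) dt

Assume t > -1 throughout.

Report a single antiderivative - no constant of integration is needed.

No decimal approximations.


Step 1. Decompose ∫((3*t + 5)/(t**2 + 4*t + 3)) dt by partial fractions, (3*t + 5)/(t**2 + 4*t + 3) = 2/(t + 3) + 1/(t + 1): now ∫(1/(t + 1)) dt + ∫(2/(t + 3)) dt.
Step 2. Evaluate the standard form [assuming t > -3]: now 2*log(t + 3) + ∫(1/(t + 1)) dt.
Step 3. Evaluate the standard form [assuming t > -1]: now log(t + 1) + 2*log(t + 3).
Answer: log(t + 1) + 2*log(t + 3).


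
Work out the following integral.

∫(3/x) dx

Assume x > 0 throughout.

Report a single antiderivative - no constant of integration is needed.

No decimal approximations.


Answer: 3*log(x).


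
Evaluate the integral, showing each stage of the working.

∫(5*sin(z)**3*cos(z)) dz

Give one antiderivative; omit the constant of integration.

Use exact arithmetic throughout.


Step 1. Substitute u = sin(z), turning ∫(5*sin(z)**3*cos(z)) dz into ∫(5*u**3) du: now ∫(5*u**3) du.
Step 2. Evaluate the standard form: now 5*u**4/4.
Step 3. Substitute back u = sin(z): now 5*sin(z)**4/4.
Answer: 5*sin(z)**4/4.


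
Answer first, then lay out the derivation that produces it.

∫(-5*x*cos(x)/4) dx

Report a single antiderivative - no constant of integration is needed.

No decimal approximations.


The answer is -5*x*sin(x)/4 - 5*cos(x)/4.
Step 1. Integrate ∫(-5*x*cos(x)/4) dx by parts with u = x, dv = (-5*cos(x)/4) dx, so v = -5*sin(x)/4: now -5*x*sin(x)/4 + ∫(5*sin(x)/4) dx.
Step 2. Evaluate the standard form: now -5*x*sin(x)/4 - 5*cos(x)/4.
Answer: -5*x*sin(x)/4 - 5*cos(x)/4.


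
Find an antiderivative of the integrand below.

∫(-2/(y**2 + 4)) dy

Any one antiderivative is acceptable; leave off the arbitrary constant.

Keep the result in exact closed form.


Answer: -atan(y/2).


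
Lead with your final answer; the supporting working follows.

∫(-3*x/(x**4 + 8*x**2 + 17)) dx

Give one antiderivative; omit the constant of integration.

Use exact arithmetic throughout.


The answer is -3*atan(x**2 + 4)/2.
Step 1. Substitute u = x**2 + 4, turning ∫(-3*x/(x**4 + 8*x**2 + 17)) dx into ∫(-3/(2*(u**2 + 1))) du: now ∫(-3/(2*(u**2 + 1))) du.
Step 2. Evaluate the standard form: now -3*atan(u)/2.
Step 3. Substitute back u = x**2 + 4: now -3*atan(x**2 + 4)/2.
Answer: -3*atan(x**2 + 4)/2.


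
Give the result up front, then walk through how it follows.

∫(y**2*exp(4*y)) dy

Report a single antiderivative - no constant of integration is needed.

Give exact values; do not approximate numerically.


The answer is y**2*exp(4*y)/4 - y*exp(4*y)/8 + exp(4*y)/32.
Step 1. Integrate ∫(y**2*exp(4*y)) dy by parts with u = y**2, dv = (exp(4*y)) dy, so v = exp(4*y)/4: now y**2*exp(4*y)/4 + ∫(-y*exp(4*y)/2) dy.
Step 2. Integrate ∫(-y*exp(4*y)/2) dy by parts with u = y, dv = (-exp(4*y)/2) dy, so v = -exp(4*y)/8: now y**2*exp(4*y)/4 - y*exp(4*y)/8 + ∫(exp(4*y)/8) dy.
Step 3. Evaluate the standard form: now y**2*exp(4*y)/4 - y*exp(4*y)/8 + exp(4*y)/32.
Answer: y**2*exp(4*y)/4 - y*exp(4*y)/8 + exp(4*y)/32.


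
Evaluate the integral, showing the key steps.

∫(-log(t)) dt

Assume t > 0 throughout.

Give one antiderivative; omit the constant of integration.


Step 1. Integrate ∫(-log(t)) dt by parts with u = log(t), dv = (-1) dt, so v = -t [assuming t > 0]: now -t*log(t) + ∫(1) dt.
Step 2. Evaluate the standard form: now -t*log(t) + t.
Answer: -t*log(t) + t.


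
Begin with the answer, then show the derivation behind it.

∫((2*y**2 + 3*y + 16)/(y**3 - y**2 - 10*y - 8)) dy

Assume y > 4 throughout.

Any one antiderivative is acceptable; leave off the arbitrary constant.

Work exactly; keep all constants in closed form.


The answer is 2*log(y - 4) - 3*log(y + 1) + 3*log(y + 2).
Step 1. Decompose ∫((2*y**2 + 3*y + 16)/(y**3 - y**2 - 10*y - 8)) dy by partial fractions, (2*y**2 + 3*y + 16)/(y**3 - y**2 - 10*y - 8) = 3/(y + 2) - 3/(y + 1) + 2/(y - 4): now ∫(2/(y - 4)) dy + ∫(-3/(y + 1)) dy + ∫(3/(y + 2)) dy.
Step 2. Evaluate the standard form [assuming y > -1]: now -3*log(y + 1) + ∫(2/(y - 4)) dy + ∫(3/(y + 2)) dy.
Step 3. Evaluate the standard form [assuming y > -2]: now -3*log(y + 1) + 3*log(y + 2) + ∫(2/(y - 4)) dy.
Step 4. Evaluate the standard form [assuming y > 4]: now 2*log(y - 4) - 3*log(y + 1) + 3*log(y + 2).
Answer: 2*log(y - 4) - 3*log(y + 1) + 3*log(y + 2).


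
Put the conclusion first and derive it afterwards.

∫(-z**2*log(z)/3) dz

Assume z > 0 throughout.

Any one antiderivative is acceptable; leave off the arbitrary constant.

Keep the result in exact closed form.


The answer is -z**3*log(z)/9 + z**3/27.
Step 1. Integrate ∫(-z**2*log(z)/3) dz by parts with u = log(z), dv = (-z**2/3) dz, so v = -z**3/9 [assuming z > 0]: now -z**3*log(z)/9 + ∫(z**2/9) dz.
Step 2. Evaluate the standard form: now -z**3*log(z)/9 + z**3/27.
Answer: -z**3*log(z)/9 + z**3/27.


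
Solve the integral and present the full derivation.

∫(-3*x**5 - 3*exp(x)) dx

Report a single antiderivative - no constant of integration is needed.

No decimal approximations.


Step 1. Rewrite: now ∫(-3*x**5) dx + ∫(-3*exp(x)) dx.
Step 2. Evaluate the standard form: now -x**6/2 + ∫(-3*exp(x)) dx.
Step 3. Evaluate the standard form: now -x**6/2 - 3*exp(x).
Answer: -x**6/2 - 3*exp(x).


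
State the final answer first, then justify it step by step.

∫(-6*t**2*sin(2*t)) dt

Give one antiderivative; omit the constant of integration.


The answer is 3*t**2*cos(2*t) - 3*t*sin(2*t) - 3*cos(2*t)/2.
Step 1. Integrate ∫(-6*t**2*sin(2*t)) dt by parts with u = t**2, dv = (-6*sin(2*t)) dt, so v = 3*cos(2*t): now 3*t**2*cos(2*t) + ∫(-6*t*cos(2*t)) dt.
Step 2. Integrate ∫(-6*t*cos(2*t)) dt by parts with u = t, dv = (-6*cos(2*t)) dt, so v = -3*sin(2*t): now 3*t**2*cos(2*t) - 3*t*sin(2*t) + ∫(3*sin(2*t)) dt.
Step 3. Evaluate the standard form: now 3*t**2*cos(2*t) - 3*t*sin(2*t) - 3*cos(2*t)/2.
Answer: 3*t**2*cos(2*t) - 3*t*sin(2*t) - 3*cos(2*t)/2.


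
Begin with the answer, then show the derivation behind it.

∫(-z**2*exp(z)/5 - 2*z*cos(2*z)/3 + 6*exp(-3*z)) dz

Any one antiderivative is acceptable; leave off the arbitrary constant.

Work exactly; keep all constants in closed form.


The answer is -z**2*exp(z)/5 + 2*z*exp(z)/5 - z*sin(2*z)/3 - 2*exp(z)/5 - cos(2*z)/6 - 2*exp(-3*z).
Step 1. Rewrite: now ∫(-2*z*cos(2*z)/3) dz + ∫(-z**2*exp(z)/5) dz + ∫(6*exp(-3*z)) dz.
Step 2. Integrate ∫(-z**2*exp(z)/5) dz by parts with u = z**2, dv = (-exp(z)/5) dz, so v = -exp(z)/5: now -z**2*exp(z)/5 + ∫(2*z*exp(z)/5) dz + ∫(-2*z*cos(2*z)/3) dz + ∫(6*exp(-3*z)) dz.
Step 3. Integrate ∫(2*z*exp(z)/5) dz by parts with u = z, dv = (2*exp(z)/5) dz, so v = 2*exp(z)/5: now -z**2*exp(z)/5 + 2*z*exp(z)/5 + ∫(-2*z*cos(2*z)/3) dz + ∫(6*exp(-3*z)) dz + ∫(-2*exp(z)/5) dz.
Step 4. Evaluate the standard form: now -z**2*exp(z)/5 + 2*z*exp(z)/5 - 2*exp(z)/5 + ∫(-2*z*cos(2*z)/3) dz + ∫(6*exp(-3*z)) dz.
Step 5. Integrate ∫(-2*z*cos(2*z)/3) dz by parts with u = z, dv = (-2*cos(2*z)/3) dz, so v = -sin(2*z)/3: now -z**2*exp(z)/5 + 2*z*exp(z)/5 - z*sin(2*z)/3 - 2*exp(z)/5 + ∫(6*exp(-3*z)) dz + ∫(sin(2*z)/3) dz.
Step 6. Evaluate the standard form: now -z**2*exp(z)/5 + 2*z*exp(z)/5 - z*sin(2*z)/3 - 2*exp(z)/5 - cos(2*z)/6 + ∫(6*exp(-3*z)) dz.
Step 7. Evaluate the standard form: now -z**2*exp(z)/5 + 2*z*exp(z)/5 - z*sin(2*z)/3 - 2*exp(z)/5 - cos(2*z)/6 - 2*exp(-3*z).
Answer: -z**2*exp(z)/5 + 2*z*exp(z)/5 - z*sin(2*z)/3 - 2*exp(z)/5 - cos(2*z)/6 - 2*exp(-3*z).


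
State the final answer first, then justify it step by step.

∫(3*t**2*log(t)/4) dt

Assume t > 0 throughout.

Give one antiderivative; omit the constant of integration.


The answer is t**3*log(t)/4 - t**3/12.
Step 1. Integrate ∫(3*t**2*log(t)/4) dt by parts with u = log(t), dv = (3*t**2/4) dt, so v = t**3/4 [assuming t > 0]: now t**3*log(t)/4 + ∫(-t**2/4) dt.
Step 2. Evaluate the standard form: now t**3*log(t)/4 - t**3/12.
Answer: t**3*log(t)/4 - t**3/12.


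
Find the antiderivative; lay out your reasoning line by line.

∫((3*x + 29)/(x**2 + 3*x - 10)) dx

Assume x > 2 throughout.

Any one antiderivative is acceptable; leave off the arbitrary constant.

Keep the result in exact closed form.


Step 1. Decompose ∫((3*x + 29)/(x**2 + 3*x - 10)) dx by partial fractions, (3*x + 29)/(x**2 + 3*x - 10) = -2/(x + 5) + 5/(x - 2): now ∫(5/(x - 2)) dx + ∫(-2/(x + 5)) dx.
Step 2. Evaluate the standard form [assuming x > -5]: now -2*log(x + 5) + ∫(5/(x - 2)) dx.
Step 3. Evaluate the standard form [assuming x > 2]: now 5*log(x - 2) - 2*log(x + 5).
Answer: 5*log(x - 2) - 2*log(x + 5).


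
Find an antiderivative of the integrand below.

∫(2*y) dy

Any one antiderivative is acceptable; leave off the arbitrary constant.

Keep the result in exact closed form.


Answer: y**2.


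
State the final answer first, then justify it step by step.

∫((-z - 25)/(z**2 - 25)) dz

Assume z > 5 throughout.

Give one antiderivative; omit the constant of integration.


The answer is -3*log(z - 5) + 2*log(z + 5).
Step 1. Decompose ∫((-z - 25)/(z**2 - 25)) dz by partial fractions, (-z - 25)/(z**2 - 25) = 2/(z + 5) - 3/(z - 5): now ∫(-3/(z - 5)) dz + ∫(2/(z + 5)) dz.
Step 2. Evaluate the standard form [assuming z > -5]: now 2*log(z + 5) + ∫(-3/(z - 5)) dz.
Step 3. Evaluate the standard form [assuming z > 5]: now -3*log(z - 5) + 2*log(z + 5).
Answer: -3*log(z - 5) + 2*log(z + 5).


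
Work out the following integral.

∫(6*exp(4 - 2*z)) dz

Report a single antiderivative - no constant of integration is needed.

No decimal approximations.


Answer: -3*exp(4 - 2*z).


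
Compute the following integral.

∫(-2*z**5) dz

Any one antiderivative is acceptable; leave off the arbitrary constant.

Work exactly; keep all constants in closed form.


Answer: -z**6/3.


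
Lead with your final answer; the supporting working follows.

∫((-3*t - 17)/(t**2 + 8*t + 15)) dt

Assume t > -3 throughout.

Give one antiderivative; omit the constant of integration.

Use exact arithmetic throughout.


The answer is -4*log(t + 3) + log(t + 5).
Step 1. Decompose ∫((-3*t - 17)/(t**2 + 8*t + 15)) dt by partial fractions, (-3*t - 17)/(t**2 + 8*t + 15) = 1/(t + 5) - 4/(t + 3): now ∫(-4/(t + 3)) dt + ∫(1/(t + 5)) dt.
Step 2. Evaluate the standard form [assuming t > -5]: now log(t + 5) + ∫(-4/(t + 3)) dt.
Step 3. Evaluate the standard form [assuming t > -3]: now -4*log(t + 3) + log(t + 5).
Answer: -4*log(t + 3) + log(t + 5).


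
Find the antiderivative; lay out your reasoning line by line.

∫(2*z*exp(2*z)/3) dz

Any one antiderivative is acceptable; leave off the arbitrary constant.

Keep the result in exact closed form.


Step 1. Integrate ∫(2*z*exp(2*z)/3) dz by parts with u = z, dv = (2*exp(2*z)/3) dz, so v = exp(2*z)/3: now z*exp(2*z)/3 + ∫(-exp(2*z)/3) dz.
Step 2. Evaluate the standard form: now z*exp(2*z)/3 - exp(2*z)/6.
Answer: z*exp(2*z)/3 - exp(2*z)/6.


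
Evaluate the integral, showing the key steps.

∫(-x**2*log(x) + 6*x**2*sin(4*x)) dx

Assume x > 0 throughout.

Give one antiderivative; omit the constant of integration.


Step 1. Rewrite: now ∫(-x**2*log(x)) dx + ∫(6*x**2*sin(4*x)) dx.
Step 2. Integrate ∫(-x**2*log(x)) dx by parts with u = log(x), dv = (-x**2) dx, so v = -x**3/3 [assuming x > 0]: now -x**3*log(x)/3 + ∫(x**2/3) dx + ∫(6*x**2*sin(4*x)) dx.
Step 3. Evaluate the standard form: now -x**3*log(x)/3 + x**3/9 + ∫(6*x**2*sin(4*x)) dx.
Step 4. Integrate ∫(6*x**2*sin(4*x)) dx by parts with u = x**2, dv = (6*sin(4*x)) dx, so v = -3*cos(4*x)/2: now -x**3*log(x)/3 + x**3/9 - 3*x**2*cos(4*x)/2 + ∫(3*x*cos(4*x)) dx.
Step 5. Integrate ∫(3*x*cos(4*x)) dx by parts with u = x, dv = (3*cos(4*x)) dx, so v = 3*sin(4*x)/4: now -x**3*log(x)/3 + x**3/9 - 3*x**2*cos(4*x)/2 + 3*x*sin(4*x)/4 + ∫(-3*sin(4*x)/4) dx.
Step 6. Evaluate the standard form: now -x**3*log(x)/3 + x**3/9 - 3*x**2*cos(4*x)/2 + 3*x*sin(4*x)/4 + 3*cos(4*x)/16.
Answer: -x**3*log(x)/3 + x**3/9 - 3*x**2*cos(4*x)/2 + 3*x*sin(4*x)/4 + 3*cos(4*x)/16.


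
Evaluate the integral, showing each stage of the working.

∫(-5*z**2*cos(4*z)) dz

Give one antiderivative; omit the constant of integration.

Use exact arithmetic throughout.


Step 1. Integrate ∫(-5*z**2*cos(4*z)) dz by parts with u = z**2, dv = (-5*cos(4*z)) dz, so v = -5*sin(4*z)/4: now -5*z**2*sin(4*z)/4 + ∫(5*z*sin(4*z)/2) dz.
Step 2. Integrate ∫(5*z*sin(4*z)/2) dz by parts with u = z, dv = (5*sin(4*z)/2) dz, so v = -5*cos(4*z)/8: now -5*z**2*sin(4*z)/4 - 5*z*cos(4*z)/8 + ∫(5*cos(4*z)/8) dz.
Step 3. Evaluate the standard form: now -5*z**2*sin(4*z)/4 - 5*z*cos(4*z)/8 + 5*sin(4*z)/32.
Answer: -5*z**2*sin(4*z)/4 - 5*z*cos(4*z)/8 + 5*sin(4*z)/32.


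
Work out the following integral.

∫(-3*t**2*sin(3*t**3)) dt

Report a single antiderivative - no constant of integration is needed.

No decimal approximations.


Answer: cos(3*t**3)/3.


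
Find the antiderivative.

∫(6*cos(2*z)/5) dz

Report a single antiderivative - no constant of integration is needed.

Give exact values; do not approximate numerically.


Answer: 3*sin(2*z)/5.


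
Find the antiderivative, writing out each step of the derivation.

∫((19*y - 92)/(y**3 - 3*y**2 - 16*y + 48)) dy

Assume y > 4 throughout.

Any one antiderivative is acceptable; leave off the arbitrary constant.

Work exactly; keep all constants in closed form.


Step 1. Decompose ∫((19*y - 92)/(y**3 - 3*y**2 - 16*y + 48)) dy by partial fractions, (19*y - 92)/(y**3 - 3*y**2 - 16*y + 48) = -3/(y + 4) + 5/(y - 3) - 2/(y - 4): now ∫(-2/(y - 4)) dy + ∫(5/(y - 3)) dy + ∫(-3/(y + 4)) dy.
Step 2. Evaluate the standard form [assuming y > -4]: now -3*log(y + 4) + ∫(-2/(y - 4)) dy + ∫(5/(y - 3)) dy.
Step 3. Evaluate the standard form [assuming y > 4]: now -2*log(y - 4) - 3*log(y + 4) + ∫(5/(y - 3)) dy.
Step 4. Evaluate the standard form [assuming y > 3]: now -2*log(y - 4) + 5*log(y - 3) - 3*log(y + 4).
Answer: -2*log(y - 4) + 5*log(y - 3) - 3*log(y + 4).


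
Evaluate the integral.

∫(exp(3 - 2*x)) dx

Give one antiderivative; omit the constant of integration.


Answer: -exp(3 - 2*x)/2.


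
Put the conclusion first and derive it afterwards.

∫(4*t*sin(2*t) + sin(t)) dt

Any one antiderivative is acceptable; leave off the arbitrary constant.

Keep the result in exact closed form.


The answer is -2*t*cos(2*t) + sin(2*t) - cos(t).
Step 1. Rewrite: now ∫(4*t*sin(2*t)) dt + ∫(sin(t)) dt.
Step 2. Evaluate the standard form: now -cos(t) + ∫(4*t*sin(2*t)) dt.
Step 3. Integrate ∫(4*t*sin(2*t)) dt by parts with u = t, dv = (4*sin(2*t)) dt, so v = -2*cos(2*t): now -2*t*cos(2*t) - cos(t) + ∫(2*cos(2*t)) dt.
Step 4. Evaluate the standard form: now -2*t*cos(2*t) + sin(2*t) - cos(t).
Answer: -2*t*cos(2*t) + sin(2*t) - cos(t).


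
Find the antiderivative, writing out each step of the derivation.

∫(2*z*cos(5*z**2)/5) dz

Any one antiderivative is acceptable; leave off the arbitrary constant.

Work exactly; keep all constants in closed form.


Step 1. Substitute u = z**2, turning ∫(2*z*cos(5*z**2)/5) dz into ∫(cos(5*u)/5) du: now ∫(cos(5*u)/5) du.
Step 2. Evaluate the standard form: now sin(5*u)/25.
Step 3. Substitute back u = z**2: now sin(5*z**2)/25.
Answer: sin(5*z**2)/25.


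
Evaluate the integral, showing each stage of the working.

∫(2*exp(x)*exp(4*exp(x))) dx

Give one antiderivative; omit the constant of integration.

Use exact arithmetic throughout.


Step 1. Substitute u = exp(x), turning ∫(2*exp(x)*exp(4*exp(x))) dx into ∫(2*exp(4*u)) du: now ∫(2*exp(4*u)) du.
Step 2. Evaluate the standard form: now exp(4*u)/2.
Step 3. Substitute back u = exp(x): now exp(4*exp(x))/2.
Answer: exp(4*exp(x))/2.


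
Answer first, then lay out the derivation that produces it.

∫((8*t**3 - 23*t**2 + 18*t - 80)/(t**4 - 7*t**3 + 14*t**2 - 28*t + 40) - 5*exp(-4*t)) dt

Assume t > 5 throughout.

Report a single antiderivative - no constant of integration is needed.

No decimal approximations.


The answer is 5*log(t - 5) + 3*log(t - 2) + atan(t/2) + 5*exp(-4*t)/4.
Step 1. Rewrite: now ∫((8*t**3 - 23*t**2 + 18*t - 80)/(t**4 - 7*t**3 + 14*t**2 - 28*t + 40)) dt + ∫(-5*exp(-4*t)) dt.
Step 2. Evaluate the standard form: now ∫((8*t**3 - 23*t**2 + 18*t - 80)/(t**4 - 7*t**3 + 14*t**2 - 28*t + 40)) dt + 5*exp(-4*t)/4.
Step 3. Decompose ∫((8*t**3 - 23*t**2 + 18*t - 80)/(t**4 - 7*t**3 + 14*t**2 - 28*t + 40)) dt by partial fractions, (8*t**3 - 23*t**2 + 18*t - 80)/(t**4 - 7*t**3 + 14*t**2 - 28*t + 40) = 2/(t**2 + 4) + 3/(t - 2) + 5/(t - 5): now ∫(5/(t - 5)) dt + ∫(3/(t - 2)) dt + ∫(2/(t**2 + 4)) dt + 5*exp(-4*t)/4.
Step 4. Evaluate the standard form [assuming t > 5]: now 5*log(t - 5) + ∫(3/(t - 2)) dt + ∫(2/(t**2 + 4)) dt + 5*exp(-4*t)/4.
Step 5. Evaluate the standard form [assuming t > 2]: now 5*log(t - 5) + 3*log(t - 2) + ∫(2/(t**2 + 4)) dt + 5*exp(-4*t)/4.
Step 6. Evaluate the standard form: now 5*log(t - 5) + 3*log(t - 2) + atan(t/2) + 5*exp(-4*t)/4.
Answer: 5*log(t - 5) + 3*log(t - 2) + atan(t/2) + 5*exp(-4*t)/4.


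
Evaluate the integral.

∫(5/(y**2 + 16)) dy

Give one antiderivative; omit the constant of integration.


Answer: 5*atan(y/4)/4.


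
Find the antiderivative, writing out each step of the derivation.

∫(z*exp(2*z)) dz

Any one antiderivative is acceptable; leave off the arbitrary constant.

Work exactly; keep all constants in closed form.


Step 1. Integrate ∫(z*exp(2*z)) dz by parts with u = z, dv = (exp(2*z)) dz, so v = exp(2*z)/2: now z*exp(2*z)/2 + ∫(-exp(2*z)/2) dz.
Step 2. Evaluate the standard form: now z*exp(2*z)/2 - exp(2*z)/4.
Answer: z*exp(2*z)/2 - exp(2*z)/4.


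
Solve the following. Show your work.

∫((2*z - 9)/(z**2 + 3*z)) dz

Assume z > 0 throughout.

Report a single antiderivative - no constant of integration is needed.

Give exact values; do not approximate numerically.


Step 1. Decompose ∫((2*z - 9)/(z**2 + 3*z)) dz by partial fractions, (2*z - 9)/(z**2 + 3*z) = 5/(z + 3) - 3/z: now ∫(-3/z) dz + ∫(5/(z + 3)) dz.
Step 2. Evaluate the standard form [assuming z > 0]: now -3*log(z) + ∫(5/(z + 3)) dz.
Step 3. Evaluate the standard form [assuming z > -3]: now -3*log(z) + 5*log(z + 3).
Answer: -3*log(z) + 5*log(z + 3).


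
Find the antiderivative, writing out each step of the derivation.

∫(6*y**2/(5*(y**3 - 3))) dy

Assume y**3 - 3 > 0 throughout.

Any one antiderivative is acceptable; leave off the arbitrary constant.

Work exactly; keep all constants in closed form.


Step 1. Substitute u = y**3 - 3, turning ∫(6*y**2/(5*(y**3 - 3))) dy into ∫(2/(5*u)) du: now ∫(2/(5*u)) du.
Step 2. Evaluate the standard form [assuming u > 0]: now 2*log(u)/5.
Step 3. Substitute back u = y**3 - 3: now 2*log(y**3 - 3)/5.
Answer: 2*log(y**3 - 3)/5.


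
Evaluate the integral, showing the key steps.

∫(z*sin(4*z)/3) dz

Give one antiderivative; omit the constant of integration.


Step 1. Integrate ∫(z*sin(4*z)/3) dz by parts with u = z, dv = (sin(4*z)/3) dz, so v = -cos(4*z)/12: now -z*cos(4*z)/12 + ∫(cos(4*z)/12) dz.
Step 2. Evaluate the standard form: now -z*cos(4*z)/12 + sin(4*z)/48.
Answer: -z*cos(4*z)/12 + sin(4*z)/48.


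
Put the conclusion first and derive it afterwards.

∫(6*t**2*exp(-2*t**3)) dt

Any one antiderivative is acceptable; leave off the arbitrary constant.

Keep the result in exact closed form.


The answer is -exp(-2*t**3).
Step 1. Substitute u = t**3, turning ∫(6*t**2*exp(-2*t**3)) dt into ∫(2*exp(-2*u)) du: now ∫(2*exp(-2*u)) du.
Step 2. Evaluate the standard form: now -exp(-2*u).
Step 3. Substitute back u = t**3: now -exp(-2*t**3).
Answer: -exp(-2*t**3).


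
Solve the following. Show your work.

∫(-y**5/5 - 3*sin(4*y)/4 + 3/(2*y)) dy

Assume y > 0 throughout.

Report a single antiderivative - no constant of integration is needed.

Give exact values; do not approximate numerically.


Step 1. Rewrite: now ∫(3/(2*y)) dy + ∫(-y**5/5) dy + ∫(-3*sin(4*y)/4) dy.
Step 2. Evaluate the standard form: now 3*cos(4*y)/16 + ∫(3/(2*y)) dy + ∫(-y**5/5) dy.
Step 3. Evaluate the standard form: now -y**6/30 + 3*cos(4*y)/16 + ∫(3/(2*y)) dy.
Step 4. Evaluate the standard form [assuming y > 0]: now -y**6/30 + 3*log(y)/2 + 3*cos(4*y)/16.
Answer: -y**6/30 + 3*log(y)/2 + 3*cos(4*y)/16.


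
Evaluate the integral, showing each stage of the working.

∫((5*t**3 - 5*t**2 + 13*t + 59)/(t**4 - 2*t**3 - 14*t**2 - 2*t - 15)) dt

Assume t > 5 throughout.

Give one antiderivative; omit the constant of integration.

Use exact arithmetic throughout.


Step 1. Decompose ∫((5*t**3 - 5*t**2 + 13*t + 59)/(t**4 - 2*t**3 - 14*t**2 - 2*t - 15)) dt by partial fractions, (5*t**3 - 5*t**2 + 13*t + 59)/(t**4 - 2*t**3 - 14*t**2 - 2*t - 15) = -4/(t**2 + 1) + 2/(t + 3) + 3/(t - 5): now ∫(3/(t - 5)) dt + ∫(2/(t + 3)) dt + ∫(-4/(t**2 + 1)) dt.
Step 2. Evaluate the standard form [assuming t > -3]: now 2*log(t + 3) + ∫(3/(t - 5)) dt + ∫(-4/(t**2 + 1)) dt.
Step 3. Evaluate the standard form [assuming t > 5]: now 3*log(t - 5) + 2*log(t + 3) + ∫(-4/(t**2 + 1)) dt.
Step 4. Evaluate the standard form: now 3*log(t - 5) + 2*log(t + 3) - 4*atan(t).
Answer: 3*log(t - 5) + 2*log(t + 3) - 4*atan(t).


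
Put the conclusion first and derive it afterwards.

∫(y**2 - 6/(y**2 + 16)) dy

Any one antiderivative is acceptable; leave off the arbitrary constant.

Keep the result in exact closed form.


The answer is y**3/3 - 3*atan(y/4)/2.
Step 1. Rewrite: now ∫(y**2) dy + ∫(-6/(y**2 + 16)) dy.
Step 2. Evaluate the standard form: now y**3/3 + ∫(-6/(y**2 + 16)) dy.
Step 3. Evaluate the standard form: now y**3/3 - 3*atan(y/4)/2.
Answer: y**3/3 - 3*atan(y/4)/2.


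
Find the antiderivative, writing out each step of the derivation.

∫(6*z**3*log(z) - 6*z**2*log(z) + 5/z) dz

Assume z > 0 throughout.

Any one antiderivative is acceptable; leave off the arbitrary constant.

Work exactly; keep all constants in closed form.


Step 1. Rewrite: now ∫(5/z) dz + ∫(-6*z**2*log(z)) dz + ∫(6*z**3*log(z)) dz.
Step 2. Integrate ∫(6*z**3*log(z)) dz by parts with u = log(z), dv = (6*z**3) dz, so v = 3*z**4/2 [assuming z > 0]: now 3*z**4*log(z)/2 + ∫(5/z) dz + ∫(-3*z**3/2) dz + ∫(-6*z**2*log(z)) dz.
Step 3. Evaluate the standard form: now 3*z**4*log(z)/2 - 3*z**4/8 + ∫(5/z) dz + ∫(-6*z**2*log(z)) dz.
Step 4. Evaluate the standard form [assuming z > 0]: now 3*z**4*log(z)/2 - 3*z**4/8 + 5*log(z) + ∫(-6*z**2*log(z)) dz.
Step 5. Integrate ∫(-6*z**2*log(z)) dz by parts with u = log(z), dv = (-6*z**2) dz, so v = -2*z**3 [assuming z > 0]: now 3*z**4*log(z)/2 - 3*z**4/8 - 2*z**3*log(z) + 5*log(z) + ∫(2*z**2) dz.
Step 6. Evaluate the standard form: now 3*z**4*log(z)/2 - 3*z**4/8 - 2*z**3*log(z) + 2*z**3/3 + 5*log(z).
Answer: 3*z**4*log(z)/2 - 3*z**4/8 - 2*z**3*log(z) + 2*z**3/3 + 5*log(z).


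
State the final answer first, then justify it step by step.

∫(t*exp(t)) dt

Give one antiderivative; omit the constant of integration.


The answer is t*exp(t) - exp(t).
Step 1. Integrate ∫(t*exp(t)) dt by parts with u = t, dv = (exp(t)) dt, so v = exp(t): now t*exp(t) + ∫(-exp(t)) dt.
Step 2. Evaluate the standard form: now t*exp(t) - exp(t).
Answer: t*exp(t) - exp(t).


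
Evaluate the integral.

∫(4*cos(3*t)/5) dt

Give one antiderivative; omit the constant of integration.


Answer: 4*sin(3*t)/15.


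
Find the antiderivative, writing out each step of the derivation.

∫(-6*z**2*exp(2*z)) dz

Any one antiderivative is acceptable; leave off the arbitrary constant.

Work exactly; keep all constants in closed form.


Step 1. Integrate ∫(-6*z**2*exp(2*z)) dz by parts with u = z**2, dv = (-6*exp(2*z)) dz, so v = -3*exp(2*z): now -3*z**2*exp(2*z) + ∫(6*z*exp(2*z)) dz.
Step 2. Integrate ∫(6*z*exp(2*z)) dz by parts with u = z, dv = (6*exp(2*z)) dz, so v = 3*exp(2*z): now -3*z**2*exp(2*z) + 3*z*exp(2*z) + ∫(-3*exp(2*z)) dz.
Step 3. Evaluate the standard form: now -3*z**2*exp(2*z) + 3*z*exp(2*z) - 3*exp(2*z)/2.
Answer: -3*z**2*exp(2*z) + 3*z*exp(2*z) - 3*exp(2*z)/2.


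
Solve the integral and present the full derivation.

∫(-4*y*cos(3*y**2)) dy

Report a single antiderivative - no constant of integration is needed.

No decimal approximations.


Step 1. Substitute u = y**2, turning ∫(-4*y*cos(3*y**2)) dy into ∫(-2*cos(3*u)) du: now ∫(-2*cos(3*u)) du.
Step 2. Evaluate the standard form: now -2*sin(3*u)/3.
Step 3. Substitute back u = y**2: now -2*sin(3*y**2)/3.
Answer: -2*sin(3*y**2)/3.


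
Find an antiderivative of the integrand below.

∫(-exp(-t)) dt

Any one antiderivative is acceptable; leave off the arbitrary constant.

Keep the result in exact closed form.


Answer: exp(-t).


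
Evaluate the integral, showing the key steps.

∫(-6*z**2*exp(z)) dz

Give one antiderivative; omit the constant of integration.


Step 1. Integrate ∫(-6*z**2*exp(z)) dz by parts with u = z**2, dv = (-6*exp(z)) dz, so v = -6*exp(z): now -6*z**2*exp(z) + ∫(12*z*exp(z)) dz.
Step 2. Integrate ∫(12*z*exp(z)) dz by parts with u = z, dv = (12*exp(z)) dz, so v = 12*exp(z): now -6*z**2*exp(z) + 12*z*exp(z) + ∫(-12*exp(z)) dz.
Step 3. Evaluate the standard form: now -6*z**2*exp(z) + 12*z*exp(z) - 12*exp(z).
Answer: -6*z**2*exp(z) + 12*z*exp(z) - 12*exp(z).


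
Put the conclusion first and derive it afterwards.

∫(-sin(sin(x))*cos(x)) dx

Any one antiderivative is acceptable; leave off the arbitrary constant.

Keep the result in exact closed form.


The answer is cos(sin(x)).
Step 1. Substitute u = sin(x), turning ∫(-sin(sin(x))*cos(x)) dx into ∫(-sin(u)) du: now ∫(-sin(u)) du.
Step 2. Evaluate the standard form: now cos(u).
Step 3. Substitute back u = sin(x): now cos(sin(x)).
Answer: cos(sin(x)).


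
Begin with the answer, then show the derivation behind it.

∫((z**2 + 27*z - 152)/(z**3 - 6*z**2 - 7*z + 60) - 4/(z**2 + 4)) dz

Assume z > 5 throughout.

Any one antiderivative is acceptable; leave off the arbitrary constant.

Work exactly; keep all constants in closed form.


The answer is log(z - 5) + 4*log(z - 4) - 4*log(z + 3) - 2*atan(z/2).
Step 1. Rewrite: now ∫((z**2 + 27*z - 152)/(z**3 - 6*z**2 - 7*z + 60)) dz + ∫(-4/(z**2 + 4)) dz.
Step 2. Decompose ∫((z**2 + 27*z - 152)/(z**3 - 6*z**2 - 7*z + 60)) dz by partial fractions, (z**2 + 27*z - 152)/(z**3 - 6*z**2 - 7*z + 60) = -4/(z + 3) + 4/(z - 4) + 1/(z - 5): now ∫(1/(z - 5)) dz + ∫(4/(z - 4)) dz + ∫(-4/(z + 3)) dz + ∫(-4/(z**2 + 4)) dz.
Step 3. Evaluate the standard form [assuming z > -3]: now -4*log(z + 3) + ∫(1/(z - 5)) dz + ∫(4/(z - 4)) dz + ∫(-4/(z**2 + 4)) dz.
Step 4. Evaluate the standard form [assuming z > 5]: now log(z - 5) - 4*log(z + 3) + ∫(4/(z - 4)) dz + ∫(-4/(z**2 + 4)) dz.
Step 5. Evaluate the standard form [assuming z > 4]: now log(z - 5) + 4*log(z - 4) - 4*log(z + 3) + ∫(-4/(z**2 + 4)) dz.
Step 6. Evaluate the standard form: now log(z - 5) + 4*log(z - 4) - 4*log(z + 3) - 2*atan(z/2).
Answer: log(z - 5) + 4*log(z - 4) - 4*log(z + 3) - 2*atan(z/2).


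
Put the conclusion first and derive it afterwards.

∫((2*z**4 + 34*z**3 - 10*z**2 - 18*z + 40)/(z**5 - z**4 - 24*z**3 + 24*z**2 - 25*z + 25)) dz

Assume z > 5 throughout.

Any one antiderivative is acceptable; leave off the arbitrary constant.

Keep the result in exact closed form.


The answer is 5*log(z - 5) - log(z - 1) - 2*log(z + 5) + 2*atan(z).
Step 1. Decompose ∫((2*z**4 + 34*z**3 - 10*z**2 - 18*z + 40)/(z**5 - z**4 - 24*z**3 + 24*z**2 - 25*z + 25)) dz by partial fractions, (2*z**4 + 34*z**3 - 10*z**2 - 18*z + 40)/(z**5 - z**4 - 24*z**3 + 24*z**2 - 25*z + 25) = 2/(z**2 + 1) - 2/(z + 5) - 1/(z - 1) + 5/(z - 5): now ∫(5/(z - 5)) dz + ∫(-1/(z - 1)) dz + ∫(-2/(z + 5)) dz + ∫(2/(z**2 + 1)) dz.
Step 2. Evaluate the standard form [assuming z > 1]: now -log(z - 1) + ∫(5/(z - 5)) dz + ∫(-2/(z + 5)) dz + ∫(2/(z**2 + 1)) dz.
Step 3. Evaluate the standard form [assuming z > 5]: now 5*log(z - 5) - log(z - 1) + ∫(-2/(z + 5)) dz + ∫(2/(z**2 + 1)) dz.
Step 4. Evaluate the standard form [assuming z > -5]: now 5*log(z - 5) - log(z - 1) - 2*log(z + 5) + ∫(2/(z**2 + 1)) dz.
Step 5. Evaluate the standard form: now 5*log(z - 5) - log(z - 1) - 2*log(z + 5) + 2*atan(z).
Answer: 5*log(z - 5) - log(z - 1) - 2*log(z + 5) + 2*atan(z).


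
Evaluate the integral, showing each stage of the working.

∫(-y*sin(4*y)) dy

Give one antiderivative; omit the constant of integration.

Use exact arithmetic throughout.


Step 1. Integrate ∫(-y*sin(4*y)) dy by parts with u = y, dv = (-sin(4*y)) dy, so v = cos(4*y)/4: now y*cos(4*y)/4 + ∫(-cos(4*y)/4) dy.
Step 2. Evaluate the standard form: now y*cos(4*y)/4 - sin(4*y)/16.
Answer: y*cos(4*y)/4 - sin(4*y)/16.


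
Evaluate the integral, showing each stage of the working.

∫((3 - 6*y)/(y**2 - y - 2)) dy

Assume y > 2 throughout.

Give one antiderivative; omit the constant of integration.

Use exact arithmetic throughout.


Step 1. Decompose ∫((3 - 6*y)/(y**2 - y - 2)) dy by partial fractions, (3 - 6*y)/(y**2 - y - 2) = -3/(y + 1) - 3/(y - 2): now ∫(-3/(y - 2)) dy + ∫(-3/(y + 1)) dy.
Step 2. Evaluate the standard form [assuming y > -1]: now -3*log(y + 1) + ∫(-3/(y - 2)) dy.
Step 3. Evaluate the standard form [assuming y > 2]: now -3*log(y - 2) - 3*log(y + 1).
Answer: -3*log(y - 2) - 3*log(y + 1).


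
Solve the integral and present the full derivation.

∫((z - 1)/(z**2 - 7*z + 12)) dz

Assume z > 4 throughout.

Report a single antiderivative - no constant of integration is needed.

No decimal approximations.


Step 1. Decompose ∫((z - 1)/(z**2 - 7*z + 12)) dz by partial fractions, (z - 1)/(z**2 - 7*z + 12) = -2/(z - 3) + 3/(z - 4): now ∫(3/(z - 4)) dz + ∫(-2/(z - 3)) dz.
Step 2. Evaluate the standard form [assuming z > 3]: now -2*log(z - 3) + ∫(3/(z - 4)) dz.
Step 3. Evaluate the standard form [assuming z > 4]: now 3*log(z - 4) - 2*log(z - 3).
Answer: 3*log(z - 4) - 2*log(z - 3).


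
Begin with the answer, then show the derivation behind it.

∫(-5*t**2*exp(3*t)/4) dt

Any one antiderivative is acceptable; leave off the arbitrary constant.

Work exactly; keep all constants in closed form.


The answer is -5*t**2*exp(3*t)/12 + 5*t*exp(3*t)/18 - 5*exp(3*t)/54.
Step 1. Integrate ∫(-5*t**2*exp(3*t)/4) dt by parts with u = t**2, dv = (-5*exp(3*t)/4) dt, so v = -5*exp(3*t)/12: now -5*t**2*exp(3*t)/12 + ∫(5*t*exp(3*t)/6) dt.
Step 2. Integrate ∫(5*t*exp(3*t)/6) dt by parts with u = t, dv = (5*exp(3*t)/6) dt, so v = 5*exp(3*t)/18: now -5*t**2*exp(3*t)/12 + 5*t*exp(3*t)/18 + ∫(-5*exp(3*t)/18) dt.
Step 3. Evaluate the standard form: now -5*t**2*exp(3*t)/12 + 5*t*exp(3*t)/18 - 5*exp(3*t)/54.
Answer: -5*t**2*exp(3*t)/12 + 5*t*exp(3*t)/18 - 5*exp(3*t)/54.


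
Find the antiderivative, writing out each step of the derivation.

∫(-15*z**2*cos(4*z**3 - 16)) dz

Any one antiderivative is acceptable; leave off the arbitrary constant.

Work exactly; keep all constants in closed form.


Step 1. Substitute u = z**3 - 4, turning ∫(-15*z**2*cos(4*z**3 - 16)) dz into ∫(-5*cos(4*u)) du: now ∫(-5*cos(4*u)) du.
Step 2. Evaluate the standard form: now -5*sin(4*u)/4.
Step 3. Substitute back u = z**3 - 4: now -5*sin(4*z**3 - 16)/4.
Answer: -5*sin(4*z**3 - 16)/4.
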